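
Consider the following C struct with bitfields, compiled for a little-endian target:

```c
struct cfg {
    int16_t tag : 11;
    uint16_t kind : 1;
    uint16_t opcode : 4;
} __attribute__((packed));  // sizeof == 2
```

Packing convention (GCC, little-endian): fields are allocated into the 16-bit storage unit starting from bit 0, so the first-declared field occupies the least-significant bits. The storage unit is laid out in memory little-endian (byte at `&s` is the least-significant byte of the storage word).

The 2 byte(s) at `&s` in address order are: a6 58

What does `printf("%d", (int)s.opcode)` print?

5

[0]=0xa6 [1]=0x58 (little-endian) → word 0x58a6
tag [0+:11] = (word>>0) & 0x7ff = 166
kind [11+:1] = (word>>11) & 0x1 = 1
opcode [12+:4] = (word>>12) & 0xf = 5  ←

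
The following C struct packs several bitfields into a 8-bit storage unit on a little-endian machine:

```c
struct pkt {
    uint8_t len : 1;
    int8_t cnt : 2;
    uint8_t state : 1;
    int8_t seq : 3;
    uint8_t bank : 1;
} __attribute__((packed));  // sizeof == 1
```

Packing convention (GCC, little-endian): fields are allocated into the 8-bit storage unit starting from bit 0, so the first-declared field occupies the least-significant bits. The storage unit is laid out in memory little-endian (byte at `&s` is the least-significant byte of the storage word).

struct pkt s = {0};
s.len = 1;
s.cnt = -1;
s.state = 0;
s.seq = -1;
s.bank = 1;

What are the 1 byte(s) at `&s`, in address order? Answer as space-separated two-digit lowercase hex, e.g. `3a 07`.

len:1 = 1 → 0x1 << 0 → word 0x01
cnt:2 = -1 → 0x3 << 1 → word 0x07
state:1 = 0 → 0x0 << 3 → word 0x07
seq:3 = -1 → 0x7 << 4 → word 0x77
bank:1 = 1 → 0x1 << 7 → word 0xf7
word = 0xf7 → little-endian bytes:
  [0]=0xf7

f7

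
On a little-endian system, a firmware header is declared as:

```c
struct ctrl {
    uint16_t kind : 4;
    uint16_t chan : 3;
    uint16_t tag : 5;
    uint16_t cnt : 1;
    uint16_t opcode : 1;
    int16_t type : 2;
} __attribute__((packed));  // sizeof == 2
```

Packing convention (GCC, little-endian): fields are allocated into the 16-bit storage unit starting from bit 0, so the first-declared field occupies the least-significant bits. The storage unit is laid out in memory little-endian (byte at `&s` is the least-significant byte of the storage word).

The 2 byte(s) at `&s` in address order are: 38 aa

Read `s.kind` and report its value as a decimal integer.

[0]=0x38 [1]=0xaa (little-endian) → word 0xaa38
kind [0+:4] = (word>>0) & 0xf = 8  ←
chan [4+:3] = (word>>4) & 0x7 = 3
tag [7+:5] = (word>>7) & 0x1f = 20
cnt [12+:1] = (word>>12) & 0x1 = 0
opcode [13+:1] = (word>>13) & 0x1 = 1
type [14+:2] = (word>>14) & 0x3 = 2

8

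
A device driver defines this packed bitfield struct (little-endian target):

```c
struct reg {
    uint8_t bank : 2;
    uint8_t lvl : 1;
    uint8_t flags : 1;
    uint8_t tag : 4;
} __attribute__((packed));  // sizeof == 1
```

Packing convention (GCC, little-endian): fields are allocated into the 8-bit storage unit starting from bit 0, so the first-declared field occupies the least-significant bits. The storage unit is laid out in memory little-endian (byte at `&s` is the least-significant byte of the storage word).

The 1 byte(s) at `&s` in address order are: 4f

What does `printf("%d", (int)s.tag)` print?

4

[0]=0x4f (little-endian) → word 0x4f
bank [0+:2] = (word>>0) & 0x3 = 3
lvl [2+:1] = (word>>2) & 0x1 = 1
flags [3+:1] = (word>>3) & 0x1 = 1
tag [4+:4] = (word>>4) & 0xf = 4  ←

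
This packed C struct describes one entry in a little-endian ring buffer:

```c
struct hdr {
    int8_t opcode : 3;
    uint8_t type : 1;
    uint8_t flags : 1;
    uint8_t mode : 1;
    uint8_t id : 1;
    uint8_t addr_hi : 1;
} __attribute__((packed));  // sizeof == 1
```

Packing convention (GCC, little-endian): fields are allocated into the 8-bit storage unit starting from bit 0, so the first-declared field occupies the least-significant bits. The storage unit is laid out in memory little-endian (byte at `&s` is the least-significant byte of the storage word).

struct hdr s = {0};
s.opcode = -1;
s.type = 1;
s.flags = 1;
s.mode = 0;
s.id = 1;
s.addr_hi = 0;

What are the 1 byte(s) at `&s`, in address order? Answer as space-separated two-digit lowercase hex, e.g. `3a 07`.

opcode:3 = -1 → 0x7 << 0 → word 0x07
type:1 = 1 → 0x1 << 3 → word 0x0f
flags:1 = 1 → 0x1 << 4 → word 0x1f
mode:1 = 0 → 0x0 << 5 → word 0x1f
id:1 = 1 → 0x1 << 6 → word 0x5f
addr_hi:1 = 0 → 0x0 << 7 → word 0x5f
word = 0x5f → little-endian bytes:
  [0]=0x5f

5f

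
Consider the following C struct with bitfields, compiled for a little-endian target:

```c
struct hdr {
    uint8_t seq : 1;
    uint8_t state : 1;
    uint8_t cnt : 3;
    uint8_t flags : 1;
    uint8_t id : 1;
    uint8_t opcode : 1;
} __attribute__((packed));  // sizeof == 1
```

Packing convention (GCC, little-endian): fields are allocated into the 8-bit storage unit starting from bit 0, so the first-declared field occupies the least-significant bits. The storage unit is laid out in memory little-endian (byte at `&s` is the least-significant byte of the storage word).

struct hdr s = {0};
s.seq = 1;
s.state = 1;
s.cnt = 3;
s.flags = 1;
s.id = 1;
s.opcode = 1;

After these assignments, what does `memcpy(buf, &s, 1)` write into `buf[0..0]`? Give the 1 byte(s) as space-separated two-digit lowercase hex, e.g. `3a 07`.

ef

seq (1b) val=1 bits=0x1 at bit 0: 0x01
state (1b) val=1 bits=0x1 at bit 1: 0x03
cnt (3b) val=3 bits=0x3 at bit 2: 0x0f
flags (1b) val=1 bits=0x1 at bit 5: 0x2f
id (1b) val=1 bits=0x1 at bit 6: 0x6f
opcode (1b) val=1 bits=0x1 at bit 7: 0xef
word = 0xef → little-endian bytes:
  [0]=0xef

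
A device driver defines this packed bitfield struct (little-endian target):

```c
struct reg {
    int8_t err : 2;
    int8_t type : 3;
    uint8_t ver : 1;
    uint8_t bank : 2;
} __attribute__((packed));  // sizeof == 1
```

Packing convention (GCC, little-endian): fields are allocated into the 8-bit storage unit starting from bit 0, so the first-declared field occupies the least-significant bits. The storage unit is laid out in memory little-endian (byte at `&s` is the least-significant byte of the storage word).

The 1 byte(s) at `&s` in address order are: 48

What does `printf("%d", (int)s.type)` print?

2

[0]=0x48 (little-endian) → word 0x48
err [0+:2] = (word>>0) & 0x3 = 0
type [2+:3] = (word>>2) & 0x7 = 2  ←
ver [5+:1] = (word>>5) & 0x1 = 0
bank [6+:2] = (word>>6) & 0x3 = 1
type signed 3b, MSB=0: value = 2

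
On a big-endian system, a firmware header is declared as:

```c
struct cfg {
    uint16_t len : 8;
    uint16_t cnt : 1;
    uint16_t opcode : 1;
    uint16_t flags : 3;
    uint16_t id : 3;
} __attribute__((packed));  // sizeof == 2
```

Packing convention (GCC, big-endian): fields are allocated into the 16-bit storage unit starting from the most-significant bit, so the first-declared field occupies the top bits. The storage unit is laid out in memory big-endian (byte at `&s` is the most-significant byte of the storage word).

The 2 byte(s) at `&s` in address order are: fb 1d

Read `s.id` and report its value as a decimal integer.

[0]=0xfb [1]=0x1d (big-endian) → word 0xfb1d
len:8 @ bit 8 → (0xfb1d>>8)&0xff = 0xfb
cnt:1 @ bit 7 → (0xfb1d>>7)&0x1 = 0x0
opcode:1 @ bit 6 → (0xfb1d>>6)&0x1 = 0x0
flags:3 @ bit 3 → (0xfb1d>>3)&0x7 = 0x3
id:3 @ bit 0 → (0xfb1d>>0)&0x7 = 0x5  ←

5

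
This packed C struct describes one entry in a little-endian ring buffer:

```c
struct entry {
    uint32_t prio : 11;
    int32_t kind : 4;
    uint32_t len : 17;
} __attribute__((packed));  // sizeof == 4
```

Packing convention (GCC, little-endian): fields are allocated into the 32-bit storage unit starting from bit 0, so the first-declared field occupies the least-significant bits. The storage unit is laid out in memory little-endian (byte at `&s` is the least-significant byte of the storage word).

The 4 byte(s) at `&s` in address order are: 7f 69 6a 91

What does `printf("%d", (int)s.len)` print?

74452

[0]=0x7f [1]=0x69 [2]=0x6a [3]=0x91 (little-endian) → word 0x916a697f
prio:11 @ bit 0 → (0x916a697f>>0)&0x7ff = 0x17f
kind:4 @ bit 11 → (0x916a697f>>11)&0xf = 0xd
len:17 @ bit 15 → (0x916a697f>>15)&0x1ffff = 0x122d4  ←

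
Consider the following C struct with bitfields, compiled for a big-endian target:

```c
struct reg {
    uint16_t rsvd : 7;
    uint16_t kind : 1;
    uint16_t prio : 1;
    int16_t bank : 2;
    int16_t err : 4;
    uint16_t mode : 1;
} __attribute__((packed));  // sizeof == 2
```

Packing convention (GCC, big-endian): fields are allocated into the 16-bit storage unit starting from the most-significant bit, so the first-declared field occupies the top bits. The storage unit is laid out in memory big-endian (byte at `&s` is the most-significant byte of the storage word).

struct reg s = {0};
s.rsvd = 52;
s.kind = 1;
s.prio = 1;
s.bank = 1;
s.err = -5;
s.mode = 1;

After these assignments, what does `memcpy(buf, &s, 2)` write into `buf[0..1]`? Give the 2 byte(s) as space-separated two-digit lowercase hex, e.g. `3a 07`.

69 b7

[9+:7] rsvd=52 & 0x7f = 0x34; word=0x6800
[8+:1] kind=1 & 0x1 = 0x1; word=0x6900
[7+:1] prio=1 & 0x1 = 0x1; word=0x6980
[5+:2] bank=1 & 0x3 = 0x1; word=0x69a0
[1+:4] err=-5 & 0xf = 0xb; word=0x69b6
[0+:1] mode=1 & 0x1 = 0x1; word=0x69b7
word = 0x69b7 → big-endian bytes:
  [0]=0x69  [1]=0xb7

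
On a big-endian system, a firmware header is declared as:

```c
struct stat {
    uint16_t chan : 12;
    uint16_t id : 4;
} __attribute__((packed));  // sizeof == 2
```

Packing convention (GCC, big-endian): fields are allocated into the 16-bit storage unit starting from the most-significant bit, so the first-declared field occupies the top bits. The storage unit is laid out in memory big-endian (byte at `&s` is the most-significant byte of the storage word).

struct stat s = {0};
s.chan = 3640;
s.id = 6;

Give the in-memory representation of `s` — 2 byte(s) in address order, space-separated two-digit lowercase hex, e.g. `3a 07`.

chan:12 = 3640 → 0xe38 << 4 → word 0xe380
id:4 = 6 → 0x6 << 0 → word 0xe386
word = 0xe386 → big-endian bytes:
  [0]=0xe3  [1]=0x86

e3 86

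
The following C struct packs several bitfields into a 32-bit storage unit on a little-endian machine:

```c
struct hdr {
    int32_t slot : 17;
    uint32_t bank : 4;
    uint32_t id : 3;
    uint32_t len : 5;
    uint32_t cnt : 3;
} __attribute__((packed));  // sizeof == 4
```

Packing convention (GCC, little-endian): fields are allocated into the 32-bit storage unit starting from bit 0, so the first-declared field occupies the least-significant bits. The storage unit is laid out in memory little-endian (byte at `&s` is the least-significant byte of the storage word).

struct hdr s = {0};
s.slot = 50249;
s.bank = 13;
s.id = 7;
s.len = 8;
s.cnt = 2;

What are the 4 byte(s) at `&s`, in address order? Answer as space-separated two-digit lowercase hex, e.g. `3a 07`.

49 c4 fa 48

[0+:17] slot=50249 & 0x1ffff = 0xc449; word=0x0000c449
[17+:4] bank=13 & 0xf = 0xd; word=0x001ac449
[21+:3] id=7 & 0x7 = 0x7; word=0x00fac449
[24+:5] len=8 & 0x1f = 0x8; word=0x08fac449
[29+:3] cnt=2 & 0x7 = 0x2; word=0x48fac449
word = 0x48fac449 → little-endian bytes:
  [0]=0x49  [1]=0xc4  [2]=0xfa  [3]=0x48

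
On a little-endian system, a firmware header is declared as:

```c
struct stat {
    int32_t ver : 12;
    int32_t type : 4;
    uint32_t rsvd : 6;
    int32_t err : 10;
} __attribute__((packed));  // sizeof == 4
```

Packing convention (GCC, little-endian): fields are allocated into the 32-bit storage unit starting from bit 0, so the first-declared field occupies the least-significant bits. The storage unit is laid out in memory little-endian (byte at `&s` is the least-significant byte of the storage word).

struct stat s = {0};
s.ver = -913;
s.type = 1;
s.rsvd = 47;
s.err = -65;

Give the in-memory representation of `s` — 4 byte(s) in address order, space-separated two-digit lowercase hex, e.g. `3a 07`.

6f 1c ef ef

[0+:12] ver=-913 & 0xfff = 0xc6f; word=0x00000c6f
[12+:4] type=1 & 0xf = 0x1; word=0x00001c6f
[16+:6] rsvd=47 & 0x3f = 0x2f; word=0x002f1c6f
[22+:10] err=-65 & 0x3ff = 0x3bf; word=0xefef1c6f
word = 0xefef1c6f → little-endian bytes:
  [0]=0x6f  [1]=0x1c  [2]=0xef  [3]=0xef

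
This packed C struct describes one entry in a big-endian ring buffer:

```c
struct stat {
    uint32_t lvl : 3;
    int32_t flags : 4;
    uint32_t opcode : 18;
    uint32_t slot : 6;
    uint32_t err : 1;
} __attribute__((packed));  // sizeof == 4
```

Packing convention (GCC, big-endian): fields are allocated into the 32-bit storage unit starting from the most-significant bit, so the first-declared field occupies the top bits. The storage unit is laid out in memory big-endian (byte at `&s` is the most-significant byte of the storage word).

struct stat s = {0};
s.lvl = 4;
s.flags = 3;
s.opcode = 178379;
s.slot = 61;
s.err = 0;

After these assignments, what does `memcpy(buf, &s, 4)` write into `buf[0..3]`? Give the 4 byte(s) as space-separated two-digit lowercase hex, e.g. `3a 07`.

[29+:3] lvl=4 & 0x7 = 0x4; word=0x80000000
[25+:4] flags=3 & 0xf = 0x3; word=0x86000000
[7+:18] opcode=178379 & 0x3ffff = 0x2b8cb; word=0x875c6580
[1+:6] slot=61 & 0x3f = 0x3d; word=0x875c65fa
[0+:1] err=0 & 0x1 = 0x0; word=0x875c65fa
word = 0x875c65fa → big-endian bytes:
  [0]=0x87  [1]=0x5c  [2]=0x65  [3]=0xfa

87 5c 65 fa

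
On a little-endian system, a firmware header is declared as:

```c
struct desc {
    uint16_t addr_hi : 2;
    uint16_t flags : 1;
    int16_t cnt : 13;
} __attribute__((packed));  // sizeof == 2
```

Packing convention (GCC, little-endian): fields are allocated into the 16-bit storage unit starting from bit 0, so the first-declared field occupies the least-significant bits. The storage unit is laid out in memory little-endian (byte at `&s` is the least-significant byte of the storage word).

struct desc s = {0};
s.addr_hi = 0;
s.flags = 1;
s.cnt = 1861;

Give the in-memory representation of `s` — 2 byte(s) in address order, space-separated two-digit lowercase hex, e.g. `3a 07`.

2c 3a

[0+:2] addr_hi=0 & 0x3 = 0x0; word=0x0000
[2+:1] flags=1 & 0x1 = 0x1; word=0x0004
[3+:13] cnt=1861 & 0x1fff = 0x745; word=0x3a2c
word = 0x3a2c → little-endian bytes:
  [0]=0x2c  [1]=0x3a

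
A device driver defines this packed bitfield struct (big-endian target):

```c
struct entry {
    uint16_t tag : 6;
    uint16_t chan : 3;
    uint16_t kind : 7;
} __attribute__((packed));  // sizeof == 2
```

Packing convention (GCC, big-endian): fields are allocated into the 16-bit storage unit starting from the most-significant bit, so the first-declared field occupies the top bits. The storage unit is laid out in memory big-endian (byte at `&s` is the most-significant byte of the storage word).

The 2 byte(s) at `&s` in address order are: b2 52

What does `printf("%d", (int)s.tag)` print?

[0]=0xb2 [1]=0x52 (big-endian) → word 0xb252
tag:6 @ bit 10 → (0xb252>>10)&0x3f = 0x2c  ←
chan:3 @ bit 7 → (0xb252>>7)&0x7 = 0x4
kind:7 @ bit 0 → (0xb252>>0)&0x7f = 0x52

44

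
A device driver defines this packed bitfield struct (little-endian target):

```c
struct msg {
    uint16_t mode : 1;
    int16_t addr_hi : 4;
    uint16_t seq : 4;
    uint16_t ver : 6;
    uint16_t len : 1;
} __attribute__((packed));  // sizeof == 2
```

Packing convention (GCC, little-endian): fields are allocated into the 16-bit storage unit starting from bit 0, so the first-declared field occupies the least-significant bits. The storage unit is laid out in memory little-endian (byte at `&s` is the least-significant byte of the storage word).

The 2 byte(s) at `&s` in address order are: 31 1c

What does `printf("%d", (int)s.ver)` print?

[0]=0x31 [1]=0x1c (little-endian) → word 0x1c31
mode:1 @ bit 0 → (0x1c31>>0)&0x1 = 0x1
addr_hi:4 @ bit 1 → (0x1c31>>1)&0xf = 0x8
seq:4 @ bit 5 → (0x1c31>>5)&0xf = 0x1
ver:6 @ bit 9 → (0x1c31>>9)&0x3f = 0xe  ←
len:1 @ bit 15 → (0x1c31>>15)&0x1 = 0x0

14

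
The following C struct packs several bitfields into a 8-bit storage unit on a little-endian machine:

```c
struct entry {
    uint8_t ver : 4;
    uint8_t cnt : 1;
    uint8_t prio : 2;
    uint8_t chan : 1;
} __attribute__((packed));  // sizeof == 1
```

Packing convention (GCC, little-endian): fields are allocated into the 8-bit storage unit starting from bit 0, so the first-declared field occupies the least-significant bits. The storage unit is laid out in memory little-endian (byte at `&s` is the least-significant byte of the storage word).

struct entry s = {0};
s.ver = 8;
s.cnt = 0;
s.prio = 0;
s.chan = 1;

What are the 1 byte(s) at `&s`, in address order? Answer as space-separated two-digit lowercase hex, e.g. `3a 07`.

88

ver (4b) val=8 bits=0x8 at bit 0: 0x08
cnt (1b) val=0 bits=0x0 at bit 4: 0x08
prio (2b) val=0 bits=0x0 at bit 5: 0x08
chan (1b) val=1 bits=0x1 at bit 7: 0x88
word = 0x88 → little-endian bytes:
  [0]=0x88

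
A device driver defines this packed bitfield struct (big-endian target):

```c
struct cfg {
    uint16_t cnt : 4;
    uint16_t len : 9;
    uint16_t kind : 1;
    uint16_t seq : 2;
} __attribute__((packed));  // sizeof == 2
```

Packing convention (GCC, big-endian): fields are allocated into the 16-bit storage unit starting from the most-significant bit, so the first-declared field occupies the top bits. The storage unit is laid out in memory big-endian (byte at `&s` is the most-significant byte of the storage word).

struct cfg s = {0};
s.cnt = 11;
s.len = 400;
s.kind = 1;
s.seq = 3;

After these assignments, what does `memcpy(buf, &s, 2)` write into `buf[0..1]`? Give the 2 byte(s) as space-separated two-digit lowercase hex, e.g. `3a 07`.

[12+:4] cnt=11 & 0xf = 0xb; word=0xb000
[3+:9] len=400 & 0x1ff = 0x190; word=0xbc80
[2+:1] kind=1 & 0x1 = 0x1; word=0xbc84
[0+:2] seq=3 & 0x3 = 0x3; word=0xbc87
word = 0xbc87 → big-endian bytes:
  [0]=0xbc  [1]=0x87

bc 87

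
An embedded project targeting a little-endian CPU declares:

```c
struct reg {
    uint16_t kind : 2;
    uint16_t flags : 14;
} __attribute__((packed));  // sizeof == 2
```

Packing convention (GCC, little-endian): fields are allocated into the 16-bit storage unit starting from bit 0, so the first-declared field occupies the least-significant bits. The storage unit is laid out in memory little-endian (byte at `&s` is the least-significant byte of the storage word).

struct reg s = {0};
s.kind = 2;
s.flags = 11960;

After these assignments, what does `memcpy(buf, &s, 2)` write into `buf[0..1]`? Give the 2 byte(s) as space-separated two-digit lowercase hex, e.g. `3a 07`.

e2 ba

kind (2b) val=2 bits=0x2 at bit 0: 0x0002
flags (14b) val=11960 bits=0x2eb8 at bit 2: 0xbae2
word = 0xbae2 → little-endian bytes:
  [0]=0xe2  [1]=0xba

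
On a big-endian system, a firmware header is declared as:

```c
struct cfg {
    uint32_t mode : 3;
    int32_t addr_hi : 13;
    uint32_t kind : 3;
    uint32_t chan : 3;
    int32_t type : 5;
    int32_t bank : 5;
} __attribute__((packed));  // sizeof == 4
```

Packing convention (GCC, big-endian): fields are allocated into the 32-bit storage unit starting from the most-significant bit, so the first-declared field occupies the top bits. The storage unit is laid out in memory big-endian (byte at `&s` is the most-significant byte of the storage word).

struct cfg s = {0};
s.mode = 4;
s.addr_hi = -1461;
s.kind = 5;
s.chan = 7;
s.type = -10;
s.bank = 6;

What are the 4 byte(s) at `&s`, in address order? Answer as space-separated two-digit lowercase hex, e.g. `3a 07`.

9a 4b be c6

mode:3 = 4 → 0x4 << 29 → word 0x80000000
addr_hi:13 = -1461 → 0x1a4b << 16 → word 0x9a4b0000
kind:3 = 5 → 0x5 << 13 → word 0x9a4ba000
chan:3 = 7 → 0x7 << 10 → word 0x9a4bbc00
type:5 = -10 → 0x16 << 5 → word 0x9a4bbec0
bank:5 = 6 → 0x6 << 0 → word 0x9a4bbec6
word = 0x9a4bbec6 → big-endian bytes:
  [0]=0x9a  [1]=0x4b  [2]=0xbe  [3]=0xc6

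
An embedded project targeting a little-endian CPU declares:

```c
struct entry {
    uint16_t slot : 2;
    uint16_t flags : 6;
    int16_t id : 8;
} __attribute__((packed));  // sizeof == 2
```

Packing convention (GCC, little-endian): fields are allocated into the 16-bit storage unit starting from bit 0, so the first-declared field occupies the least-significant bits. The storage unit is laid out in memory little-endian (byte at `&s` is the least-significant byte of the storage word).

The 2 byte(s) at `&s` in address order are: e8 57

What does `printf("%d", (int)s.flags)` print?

58

[0]=0xe8 [1]=0x57 (little-endian) → word 0x57e8
slot:2 @ bit 0 → (0x57e8>>0)&0x3 = 0x0
flags:6 @ bit 2 → (0x57e8>>2)&0x3f = 0x3a  ←
id:8 @ bit 8 → (0x57e8>>8)&0xff = 0x57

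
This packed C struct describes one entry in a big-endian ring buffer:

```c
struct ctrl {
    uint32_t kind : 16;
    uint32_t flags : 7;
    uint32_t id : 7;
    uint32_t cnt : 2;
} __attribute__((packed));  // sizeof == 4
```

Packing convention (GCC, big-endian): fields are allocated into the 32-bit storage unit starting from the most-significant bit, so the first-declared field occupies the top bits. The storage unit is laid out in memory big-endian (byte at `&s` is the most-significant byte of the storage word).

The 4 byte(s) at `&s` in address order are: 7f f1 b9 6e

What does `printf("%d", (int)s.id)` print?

[0]=0x7f [1]=0xf1 [2]=0xb9 [3]=0x6e (big-endian) → word 0x7ff1b96e
kind [16+:16] = (word>>16) & 0xffff = 32753
flags [9+:7] = (word>>9) & 0x7f = 92
id [2+:7] = (word>>2) & 0x7f = 91  ←
cnt [0+:2] = (word>>0) & 0x3 = 2

91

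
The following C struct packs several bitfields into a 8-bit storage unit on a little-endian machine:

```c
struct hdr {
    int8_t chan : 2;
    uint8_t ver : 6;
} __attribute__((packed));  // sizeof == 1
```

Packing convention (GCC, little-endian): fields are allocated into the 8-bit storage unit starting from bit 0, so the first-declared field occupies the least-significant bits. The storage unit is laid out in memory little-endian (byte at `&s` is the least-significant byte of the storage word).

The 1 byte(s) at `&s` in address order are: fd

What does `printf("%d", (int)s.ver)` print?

[0]=0xfd (little-endian) → word 0xfd
chan:2 @ bit 0 → (0xfd>>0)&0x3 = 0x1
ver:6 @ bit 2 → (0xfd>>2)&0x3f = 0x3f  ←

63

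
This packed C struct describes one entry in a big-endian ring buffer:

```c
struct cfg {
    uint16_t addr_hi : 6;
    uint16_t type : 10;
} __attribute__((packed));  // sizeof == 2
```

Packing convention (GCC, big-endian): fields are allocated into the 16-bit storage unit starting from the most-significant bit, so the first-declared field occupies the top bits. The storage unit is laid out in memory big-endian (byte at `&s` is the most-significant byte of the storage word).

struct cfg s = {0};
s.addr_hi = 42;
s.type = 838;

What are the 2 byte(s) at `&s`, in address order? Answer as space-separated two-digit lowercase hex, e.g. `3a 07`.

addr_hi (6b) val=42 bits=0x2a at bit 10: 0xa800
type (10b) val=838 bits=0x346 at bit 0: 0xab46
word = 0xab46 → big-endian bytes:
  [0]=0xab  [1]=0x46

ab 46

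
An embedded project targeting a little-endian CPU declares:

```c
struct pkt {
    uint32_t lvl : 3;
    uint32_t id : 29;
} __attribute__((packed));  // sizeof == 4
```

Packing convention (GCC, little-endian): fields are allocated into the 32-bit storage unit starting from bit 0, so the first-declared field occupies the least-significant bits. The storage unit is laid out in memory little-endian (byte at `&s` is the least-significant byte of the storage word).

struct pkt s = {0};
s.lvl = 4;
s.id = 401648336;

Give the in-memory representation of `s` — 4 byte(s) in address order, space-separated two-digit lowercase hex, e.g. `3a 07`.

84 56 85 bf

[0+:3] lvl=4 & 0x7 = 0x4; word=0x00000004
[3+:29] id=401648336 & 0x1fffffff = 0x17f0aad0; word=0xbf855684
word = 0xbf855684 → little-endian bytes:
  [0]=0x84  [1]=0x56  [2]=0x85  [3]=0xbf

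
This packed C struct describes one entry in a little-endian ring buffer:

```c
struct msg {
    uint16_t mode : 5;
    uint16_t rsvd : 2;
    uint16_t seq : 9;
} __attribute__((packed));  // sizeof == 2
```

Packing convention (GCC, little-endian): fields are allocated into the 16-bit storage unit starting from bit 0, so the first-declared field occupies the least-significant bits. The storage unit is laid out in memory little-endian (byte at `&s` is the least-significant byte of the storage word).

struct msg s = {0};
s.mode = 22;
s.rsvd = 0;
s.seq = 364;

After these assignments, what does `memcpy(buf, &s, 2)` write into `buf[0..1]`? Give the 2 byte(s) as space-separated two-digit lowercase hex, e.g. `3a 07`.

[0+:5] mode=22 & 0x1f = 0x16; word=0x0016
[5+:2] rsvd=0 & 0x3 = 0x0; word=0x0016
[7+:9] seq=364 & 0x1ff = 0x16c; word=0xb616
word = 0xb616 → little-endian bytes:
  [0]=0x16  [1]=0xb6

16 b6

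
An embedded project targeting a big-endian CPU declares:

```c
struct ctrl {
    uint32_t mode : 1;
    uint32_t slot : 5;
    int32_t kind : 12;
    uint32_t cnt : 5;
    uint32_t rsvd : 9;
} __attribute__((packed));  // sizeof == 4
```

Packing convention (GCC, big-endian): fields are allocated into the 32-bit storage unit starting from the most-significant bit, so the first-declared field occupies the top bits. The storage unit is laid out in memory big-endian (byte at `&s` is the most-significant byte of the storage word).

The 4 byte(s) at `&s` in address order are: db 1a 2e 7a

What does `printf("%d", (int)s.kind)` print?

[0]=0xdb [1]=0x1a [2]=0x2e [3]=0x7a (big-endian) → word 0xdb1a2e7a
mode:1 @ bit 31 → (0xdb1a2e7a>>31)&0x1 = 0x1
slot:5 @ bit 26 → (0xdb1a2e7a>>26)&0x1f = 0x16
kind:12 @ bit 14 → (0xdb1a2e7a>>14)&0xfff = 0xc68  ←
cnt:5 @ bit 9 → (0xdb1a2e7a>>9)&0x1f = 0x17
rsvd:9 @ bit 0 → (0xdb1a2e7a>>0)&0x1ff = 0x7a
kind signed 12b, MSB=1: 3176 - 4096 = -920

-920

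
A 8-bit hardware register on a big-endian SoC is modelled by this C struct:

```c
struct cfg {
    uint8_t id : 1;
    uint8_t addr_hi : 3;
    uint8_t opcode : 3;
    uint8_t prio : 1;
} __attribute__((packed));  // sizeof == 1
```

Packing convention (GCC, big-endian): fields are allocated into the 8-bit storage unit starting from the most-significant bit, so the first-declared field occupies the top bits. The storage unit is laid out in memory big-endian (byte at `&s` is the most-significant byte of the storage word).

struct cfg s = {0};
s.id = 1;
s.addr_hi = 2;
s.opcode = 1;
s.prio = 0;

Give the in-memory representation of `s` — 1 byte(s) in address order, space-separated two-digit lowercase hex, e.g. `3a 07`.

[7+:1] id=1 & 0x1 = 0x1; word=0x80
[4+:3] addr_hi=2 & 0x7 = 0x2; word=0xa0
[1+:3] opcode=1 & 0x7 = 0x1; word=0xa2
[0+:1] prio=0 & 0x1 = 0x0; word=0xa2
word = 0xa2 → big-endian bytes:
  [0]=0xa2

a2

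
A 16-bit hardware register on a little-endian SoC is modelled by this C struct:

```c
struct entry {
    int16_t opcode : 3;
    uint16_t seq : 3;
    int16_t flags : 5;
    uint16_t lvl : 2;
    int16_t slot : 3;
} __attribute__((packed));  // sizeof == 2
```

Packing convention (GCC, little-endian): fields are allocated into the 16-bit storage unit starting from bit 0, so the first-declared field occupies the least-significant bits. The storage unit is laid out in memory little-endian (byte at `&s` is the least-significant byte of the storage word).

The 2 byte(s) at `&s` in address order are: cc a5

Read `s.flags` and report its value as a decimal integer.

[0]=0xcc [1]=0xa5 (little-endian) → word 0xa5cc
opcode [0+:3] = (word>>0) & 0x7 = 4
seq [3+:3] = (word>>3) & 0x7 = 1
flags [6+:5] = (word>>6) & 0x1f = 23  ←
lvl [11+:2] = (word>>11) & 0x3 = 0
slot [13+:3] = (word>>13) & 0x7 = 5
flags signed 5b, MSB=1: 23 - 32 = -9

-9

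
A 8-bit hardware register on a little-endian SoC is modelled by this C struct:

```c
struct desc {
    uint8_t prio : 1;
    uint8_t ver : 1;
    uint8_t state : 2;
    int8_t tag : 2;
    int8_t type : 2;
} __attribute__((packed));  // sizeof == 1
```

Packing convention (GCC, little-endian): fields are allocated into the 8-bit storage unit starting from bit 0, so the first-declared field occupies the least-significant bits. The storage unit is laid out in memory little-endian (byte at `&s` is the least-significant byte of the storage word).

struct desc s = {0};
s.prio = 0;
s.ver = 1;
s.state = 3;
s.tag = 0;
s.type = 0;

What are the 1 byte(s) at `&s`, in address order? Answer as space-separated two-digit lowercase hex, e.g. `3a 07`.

0e

prio:1 = 0 → 0x0 << 0 → word 0x00
ver:1 = 1 → 0x1 << 1 → word 0x02
state:2 = 3 → 0x3 << 2 → word 0x0e
tag:2 = 0 → 0x0 << 4 → word 0x0e
type:2 = 0 → 0x0 << 6 → word 0x0e
word = 0x0e → little-endian bytes:
  [0]=0x0e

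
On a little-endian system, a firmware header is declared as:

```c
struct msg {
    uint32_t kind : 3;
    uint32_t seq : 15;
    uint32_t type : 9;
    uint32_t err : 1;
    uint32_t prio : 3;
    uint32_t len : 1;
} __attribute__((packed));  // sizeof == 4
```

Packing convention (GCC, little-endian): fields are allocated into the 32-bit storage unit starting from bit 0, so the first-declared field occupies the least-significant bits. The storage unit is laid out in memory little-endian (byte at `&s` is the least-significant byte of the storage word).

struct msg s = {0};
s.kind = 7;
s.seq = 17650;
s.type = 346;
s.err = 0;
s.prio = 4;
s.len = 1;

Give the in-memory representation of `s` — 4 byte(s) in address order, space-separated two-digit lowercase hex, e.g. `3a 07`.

97 27 6a c5

kind:3 = 7 → 0x7 << 0 → word 0x00000007
seq:15 = 17650 → 0x44f2 << 3 → word 0x00022797
type:9 = 346 → 0x15a << 18 → word 0x056a2797
err:1 = 0 → 0x0 << 27 → word 0x056a2797
prio:3 = 4 → 0x4 << 28 → word 0x456a2797
len:1 = 1 → 0x1 << 31 → word 0xc56a2797
word = 0xc56a2797 → little-endian bytes:
  [0]=0x97  [1]=0x27  [2]=0x6a  [3]=0xc5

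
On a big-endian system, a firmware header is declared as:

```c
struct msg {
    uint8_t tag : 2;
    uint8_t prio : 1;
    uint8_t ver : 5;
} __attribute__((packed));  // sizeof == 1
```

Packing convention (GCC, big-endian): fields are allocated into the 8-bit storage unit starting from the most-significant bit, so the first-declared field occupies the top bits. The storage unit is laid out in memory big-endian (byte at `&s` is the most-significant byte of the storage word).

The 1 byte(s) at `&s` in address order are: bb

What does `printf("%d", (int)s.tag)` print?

2

[0]=0xbb (big-endian) → word 0xbb
tag [6+:2] = (word>>6) & 0x3 = 2  ←
prio [5+:1] = (word>>5) & 0x1 = 1
ver [0+:5] = (word>>0) & 0x1f = 27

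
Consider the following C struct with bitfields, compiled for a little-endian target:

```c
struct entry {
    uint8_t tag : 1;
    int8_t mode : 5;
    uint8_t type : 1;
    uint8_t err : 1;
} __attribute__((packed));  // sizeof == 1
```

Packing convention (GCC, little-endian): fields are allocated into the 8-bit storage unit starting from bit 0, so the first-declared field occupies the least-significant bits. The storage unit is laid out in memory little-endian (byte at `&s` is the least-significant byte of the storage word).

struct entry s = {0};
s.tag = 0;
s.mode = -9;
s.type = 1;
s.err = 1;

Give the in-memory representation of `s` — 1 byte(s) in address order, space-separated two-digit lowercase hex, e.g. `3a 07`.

tag:1 = 0 → 0x0 << 0 → word 0x00
mode:5 = -9 → 0x17 << 1 → word 0x2e
type:1 = 1 → 0x1 << 6 → word 0x6e
err:1 = 1 → 0x1 << 7 → word 0xee
word = 0xee → little-endian bytes:
  [0]=0xee

ee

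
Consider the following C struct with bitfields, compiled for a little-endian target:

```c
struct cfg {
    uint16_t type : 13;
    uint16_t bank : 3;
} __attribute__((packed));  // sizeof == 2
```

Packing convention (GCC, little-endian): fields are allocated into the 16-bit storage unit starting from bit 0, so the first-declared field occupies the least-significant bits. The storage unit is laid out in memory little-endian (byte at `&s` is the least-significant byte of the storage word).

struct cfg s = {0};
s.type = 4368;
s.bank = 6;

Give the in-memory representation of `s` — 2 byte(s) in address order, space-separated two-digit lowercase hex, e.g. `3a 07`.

10 d1

type:13 = 4368 → 0x1110 << 0 → word 0x1110
bank:3 = 6 → 0x6 << 13 → word 0xd110
word = 0xd110 → little-endian bytes:
  [0]=0x10  [1]=0xd1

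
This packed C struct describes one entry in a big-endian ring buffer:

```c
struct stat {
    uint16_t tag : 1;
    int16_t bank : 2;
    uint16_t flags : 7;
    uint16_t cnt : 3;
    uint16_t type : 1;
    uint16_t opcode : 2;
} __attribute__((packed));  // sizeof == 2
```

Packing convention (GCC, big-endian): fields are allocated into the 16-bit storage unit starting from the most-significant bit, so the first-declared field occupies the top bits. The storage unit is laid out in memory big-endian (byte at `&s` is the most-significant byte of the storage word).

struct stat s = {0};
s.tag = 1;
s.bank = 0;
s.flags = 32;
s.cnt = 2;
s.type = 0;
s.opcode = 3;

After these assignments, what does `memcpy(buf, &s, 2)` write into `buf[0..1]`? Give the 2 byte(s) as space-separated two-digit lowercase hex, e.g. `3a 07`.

[15+:1] tag=1 & 0x1 = 0x1; word=0x8000
[13+:2] bank=0 & 0x3 = 0x0; word=0x8000
[6+:7] flags=32 & 0x7f = 0x20; word=0x8800
[3+:3] cnt=2 & 0x7 = 0x2; word=0x8810
[2+:1] type=0 & 0x1 = 0x0; word=0x8810
[0+:2] opcode=3 & 0x3 = 0x3; word=0x8813
word = 0x8813 → big-endian bytes:
  [0]=0x88  [1]=0x13

88 13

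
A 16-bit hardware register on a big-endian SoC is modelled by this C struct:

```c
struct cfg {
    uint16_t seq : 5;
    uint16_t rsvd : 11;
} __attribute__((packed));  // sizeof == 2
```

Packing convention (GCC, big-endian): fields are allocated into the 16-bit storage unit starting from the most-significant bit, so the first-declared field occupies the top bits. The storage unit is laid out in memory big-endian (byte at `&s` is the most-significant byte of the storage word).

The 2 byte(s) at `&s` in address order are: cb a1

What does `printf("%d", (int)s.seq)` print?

25

[0]=0xcb [1]=0xa1 (big-endian) → word 0xcba1
seq [11+:5] = (word>>11) & 0x1f = 25  ←
rsvd [0+:11] = (word>>0) & 0x7ff = 929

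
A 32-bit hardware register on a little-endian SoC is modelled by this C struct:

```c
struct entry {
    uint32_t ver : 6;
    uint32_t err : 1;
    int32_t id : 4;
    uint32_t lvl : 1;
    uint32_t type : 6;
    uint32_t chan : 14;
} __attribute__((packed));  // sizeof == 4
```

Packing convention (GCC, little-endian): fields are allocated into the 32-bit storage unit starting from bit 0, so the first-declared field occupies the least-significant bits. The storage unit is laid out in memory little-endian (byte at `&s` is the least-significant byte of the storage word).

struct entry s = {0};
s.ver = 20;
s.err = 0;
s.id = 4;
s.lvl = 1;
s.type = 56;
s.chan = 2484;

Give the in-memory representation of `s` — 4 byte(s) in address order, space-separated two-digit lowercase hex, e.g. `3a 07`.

ver (6b) val=20 bits=0x14 at bit 0: 0x00000014
err (1b) val=0 bits=0x0 at bit 6: 0x00000014
id (4b) val=4 bits=0x4 at bit 7: 0x00000214
lvl (1b) val=1 bits=0x1 at bit 11: 0x00000a14
type (6b) val=56 bits=0x38 at bit 12: 0x00038a14
chan (14b) val=2484 bits=0x9b4 at bit 18: 0x26d38a14
word = 0x26d38a14 → little-endian bytes:
  [0]=0x14  [1]=0x8a  [2]=0xd3  [3]=0x26

14 8a d3 26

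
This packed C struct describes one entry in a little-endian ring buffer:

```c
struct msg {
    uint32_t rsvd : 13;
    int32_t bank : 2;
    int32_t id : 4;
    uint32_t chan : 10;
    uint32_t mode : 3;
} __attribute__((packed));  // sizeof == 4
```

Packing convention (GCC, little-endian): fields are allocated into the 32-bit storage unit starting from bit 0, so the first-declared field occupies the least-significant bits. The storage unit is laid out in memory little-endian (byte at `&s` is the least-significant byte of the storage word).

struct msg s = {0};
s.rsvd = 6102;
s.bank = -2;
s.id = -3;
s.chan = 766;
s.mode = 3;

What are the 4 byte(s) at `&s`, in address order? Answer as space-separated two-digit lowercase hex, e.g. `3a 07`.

rsvd (13b) val=6102 bits=0x17d6 at bit 0: 0x000017d6
bank (2b) val=-2 bits=0x2 at bit 13: 0x000057d6
id (4b) val=-3 bits=0xd at bit 15: 0x0006d7d6
chan (10b) val=766 bits=0x2fe at bit 19: 0x17f6d7d6
mode (3b) val=3 bits=0x3 at bit 29: 0x77f6d7d6
word = 0x77f6d7d6 → little-endian bytes:
  [0]=0xd6  [1]=0xd7  [2]=0xf6  [3]=0x77

d6 d7 f6 77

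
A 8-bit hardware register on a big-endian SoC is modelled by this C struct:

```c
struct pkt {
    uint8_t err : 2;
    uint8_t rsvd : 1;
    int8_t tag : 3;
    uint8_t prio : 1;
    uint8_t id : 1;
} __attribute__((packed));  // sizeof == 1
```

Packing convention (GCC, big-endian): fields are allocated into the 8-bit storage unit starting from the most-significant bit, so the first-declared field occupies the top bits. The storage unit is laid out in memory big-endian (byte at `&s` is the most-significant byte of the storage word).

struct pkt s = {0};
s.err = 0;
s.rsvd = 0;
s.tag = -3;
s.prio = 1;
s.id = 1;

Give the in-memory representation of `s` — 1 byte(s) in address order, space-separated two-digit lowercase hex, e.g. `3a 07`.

err:2 = 0 → 0x0 << 6 → word 0x00
rsvd:1 = 0 → 0x0 << 5 → word 0x00
tag:3 = -3 → 0x5 << 2 → word 0x14
prio:1 = 1 → 0x1 << 1 → word 0x16
id:1 = 1 → 0x1 << 0 → word 0x17
word = 0x17 → big-endian bytes:
  [0]=0x17

17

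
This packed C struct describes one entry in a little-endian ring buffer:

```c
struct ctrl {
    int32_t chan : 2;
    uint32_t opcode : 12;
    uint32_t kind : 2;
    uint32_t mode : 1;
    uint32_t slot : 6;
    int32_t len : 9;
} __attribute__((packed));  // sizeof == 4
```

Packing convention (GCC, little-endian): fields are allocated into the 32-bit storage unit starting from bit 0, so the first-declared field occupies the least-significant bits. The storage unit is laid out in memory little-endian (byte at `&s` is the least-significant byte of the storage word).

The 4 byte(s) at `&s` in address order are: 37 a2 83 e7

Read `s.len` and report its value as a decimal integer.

-49

[0]=0x37 [1]=0xa2 [2]=0x83 [3]=0xe7 (little-endian) → word 0xe783a237
chan:2 @ bit 0 → (0xe783a237>>0)&0x3 = 0x3
opcode:12 @ bit 2 → (0xe783a237>>2)&0xfff = 0x88d
kind:2 @ bit 14 → (0xe783a237>>14)&0x3 = 0x2
mode:1 @ bit 16 → (0xe783a237>>16)&0x1 = 0x1
slot:6 @ bit 17 → (0xe783a237>>17)&0x3f = 0x1
len:9 @ bit 23 → (0xe783a237>>23)&0x1ff = 0x1cf  ←
len signed 9b, MSB=1: 463 - 512 = -49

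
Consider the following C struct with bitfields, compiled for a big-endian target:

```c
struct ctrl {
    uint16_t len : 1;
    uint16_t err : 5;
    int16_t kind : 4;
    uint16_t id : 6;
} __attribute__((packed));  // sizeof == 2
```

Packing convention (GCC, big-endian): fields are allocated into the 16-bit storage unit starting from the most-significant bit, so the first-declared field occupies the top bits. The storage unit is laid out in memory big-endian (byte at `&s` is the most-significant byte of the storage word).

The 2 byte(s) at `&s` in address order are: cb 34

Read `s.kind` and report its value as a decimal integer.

-4

[0]=0xcb [1]=0x34 (big-endian) → word 0xcb34
len:1 @ bit 15 → (0xcb34>>15)&0x1 = 0x1
err:5 @ bit 10 → (0xcb34>>10)&0x1f = 0x12
kind:4 @ bit 6 → (0xcb34>>6)&0xf = 0xc  ←
id:6 @ bit 0 → (0xcb34>>0)&0x3f = 0x34
kind signed 4b, MSB=1: 12 - 16 = -4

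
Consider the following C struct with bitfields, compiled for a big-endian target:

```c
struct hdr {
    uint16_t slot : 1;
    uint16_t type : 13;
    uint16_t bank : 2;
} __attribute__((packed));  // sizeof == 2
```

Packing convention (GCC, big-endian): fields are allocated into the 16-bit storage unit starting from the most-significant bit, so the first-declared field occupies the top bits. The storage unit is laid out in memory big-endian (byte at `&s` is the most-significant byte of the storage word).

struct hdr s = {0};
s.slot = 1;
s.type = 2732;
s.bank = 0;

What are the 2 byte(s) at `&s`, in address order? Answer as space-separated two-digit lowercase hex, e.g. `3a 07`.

aa b0

slot:1 = 1 → 0x1 << 15 → word 0x8000
type:13 = 2732 → 0xaac << 2 → word 0xaab0
bank:2 = 0 → 0x0 << 0 → word 0xaab0
word = 0xaab0 → big-endian bytes:
  [0]=0xaa  [1]=0xb0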